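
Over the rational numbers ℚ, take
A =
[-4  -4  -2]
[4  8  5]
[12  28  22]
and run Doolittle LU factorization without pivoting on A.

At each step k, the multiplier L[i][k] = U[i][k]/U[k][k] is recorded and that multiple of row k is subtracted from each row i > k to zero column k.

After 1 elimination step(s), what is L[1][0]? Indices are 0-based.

L[1][0] = -1

[col 0] pivot -4
  R1 -= -1*R0 → (0, 4, 3)  (L[1][0] := -1)
  R2 -= -3*R0 → (0, 16, 16)  (L[2][0] := -3)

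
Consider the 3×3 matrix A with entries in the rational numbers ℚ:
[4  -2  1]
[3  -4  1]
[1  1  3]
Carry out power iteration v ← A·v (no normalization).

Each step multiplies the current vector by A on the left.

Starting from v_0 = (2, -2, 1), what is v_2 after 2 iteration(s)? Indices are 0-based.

v_2 = (25, -18, 37)

v_0 = (2, -2, 1).
v_1 = A·v_0 = (13, 15, 3).
v_2 = A·v_1 = (25, -18, 37).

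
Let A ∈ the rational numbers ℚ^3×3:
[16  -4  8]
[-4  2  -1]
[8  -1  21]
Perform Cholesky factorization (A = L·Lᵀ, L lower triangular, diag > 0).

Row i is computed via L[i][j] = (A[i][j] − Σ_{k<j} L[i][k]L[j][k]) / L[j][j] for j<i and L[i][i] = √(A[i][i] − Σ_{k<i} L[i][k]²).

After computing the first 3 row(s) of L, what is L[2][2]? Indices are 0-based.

Step 1: L[0][0] = √(16) = 4.
  L[1][0] = (-4) / L[0][0] = -1.
Step 2: L[1][1] = √(1) = 1.
  L[2][0] = (8) / L[0][0] = 2.
  L[2][1] = (1) / L[1][1] = 1.
Step 3: L[2][2] = √(16) = 4.

L[2][2] = 4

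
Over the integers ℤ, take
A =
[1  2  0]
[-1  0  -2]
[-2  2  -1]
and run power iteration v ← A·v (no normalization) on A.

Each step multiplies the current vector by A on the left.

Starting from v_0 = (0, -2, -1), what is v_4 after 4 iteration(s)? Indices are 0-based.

v_0 = (0, -2, -1).
v_1 = A·v_0 = (-4, 2, -3).
v_2 = A·v_1 = (0, 10, 15).
v_3 = A·v_2 = (20, -30, 5).
v_4 = A·v_3 = (-40, -30, -105).

v_4 = (-40, -30, -105)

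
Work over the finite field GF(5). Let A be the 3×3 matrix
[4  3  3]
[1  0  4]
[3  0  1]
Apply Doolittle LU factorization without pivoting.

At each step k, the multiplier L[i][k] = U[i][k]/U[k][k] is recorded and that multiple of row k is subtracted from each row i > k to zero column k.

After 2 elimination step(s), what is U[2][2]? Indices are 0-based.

k=0: U[0][0]=4
  eliminate (1,0): mult=4, new row 1: (0, 3, 2); set L[1][0]=4
  eliminate (2,0): mult=2, new row 2: (0, 4, 0); set L[2][0]=2
k=1: U[1][1]=3
  eliminate (2,1): mult=3, new row 2: (0, 0, 4); set L[2][1]=3

U[2][2] = 4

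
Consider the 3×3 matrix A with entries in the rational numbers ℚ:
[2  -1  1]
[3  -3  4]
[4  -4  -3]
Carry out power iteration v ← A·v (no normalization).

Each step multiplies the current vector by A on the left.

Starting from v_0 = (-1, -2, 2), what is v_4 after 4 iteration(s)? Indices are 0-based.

v_4 = (210, 863, -466)

v_0 = (-1, -2, 2).
v_1 = A·v_0 = (2, 11, -2).
v_2 = A·v_1 = (-9, -35, -30).
v_3 = A·v_2 = (-13, -42, 194).
v_4 = A·v_3 = (210, 863, -466).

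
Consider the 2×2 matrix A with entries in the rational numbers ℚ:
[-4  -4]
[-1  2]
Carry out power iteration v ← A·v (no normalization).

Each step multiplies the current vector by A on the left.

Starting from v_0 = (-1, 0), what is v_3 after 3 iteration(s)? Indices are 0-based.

v_3 = (88, 16)

v_0 = (-1, 0).
v_1 = A·v_0 = (4, 1).
v_2 = A·v_1 = (-20, -2).
v_3 = A·v_2 = (88, 16).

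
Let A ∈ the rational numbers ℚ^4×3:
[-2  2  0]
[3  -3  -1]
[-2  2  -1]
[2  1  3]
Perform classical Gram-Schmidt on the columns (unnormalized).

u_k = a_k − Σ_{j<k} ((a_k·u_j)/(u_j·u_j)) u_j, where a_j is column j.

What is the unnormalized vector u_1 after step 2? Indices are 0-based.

u_1 = (4/7, -6/7, 4/7, 17/7)

Step 1: u_0 = a_0 = (-2, 3, -2, 2).
Step 2: u_1 = a_1 − (-5/7)·u_0 = (4/7, -6/7, 4/7, 17/7).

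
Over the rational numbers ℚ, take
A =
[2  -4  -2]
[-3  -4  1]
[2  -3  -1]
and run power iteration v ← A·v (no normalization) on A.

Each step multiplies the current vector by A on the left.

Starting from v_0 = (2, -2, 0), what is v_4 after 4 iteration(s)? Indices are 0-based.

v_4 = (-572, -874, -330)

v_0 = (2, -2, 0).
v_1 = A·v_0 = (12, 2, 10).
v_2 = A·v_1 = (-4, -34, 8).
v_3 = A·v_2 = (112, 156, 86).
v_4 = A·v_3 = (-572, -874, -330).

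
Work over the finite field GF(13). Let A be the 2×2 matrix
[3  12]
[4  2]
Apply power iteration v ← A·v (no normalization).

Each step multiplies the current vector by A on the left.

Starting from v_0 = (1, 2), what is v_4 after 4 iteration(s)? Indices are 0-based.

v_0 = (1, 2).
v_1 = A·v_0 = (1, 8).
v_2 = A·v_1 = (8, 7).
v_3 = A·v_2 = (4, 7).
v_4 = A·v_3 = (5, 4).

v_4 = (5, 4)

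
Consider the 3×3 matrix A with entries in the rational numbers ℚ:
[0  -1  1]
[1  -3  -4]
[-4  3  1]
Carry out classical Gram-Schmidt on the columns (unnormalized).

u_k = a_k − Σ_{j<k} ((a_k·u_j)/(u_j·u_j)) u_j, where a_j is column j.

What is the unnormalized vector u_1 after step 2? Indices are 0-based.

u_1 = (-1, -36/17, -9/17)

Step 1: u_0 = a_0 = (0, 1, -4).
Step 2: u_1 = a_1 − (-15/17)·u_0 = (-1, -36/17, -9/17).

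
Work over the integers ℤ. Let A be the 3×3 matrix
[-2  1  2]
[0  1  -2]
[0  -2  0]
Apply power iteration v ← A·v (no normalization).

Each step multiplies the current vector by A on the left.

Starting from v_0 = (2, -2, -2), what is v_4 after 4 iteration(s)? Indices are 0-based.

v_0 = (2, -2, -2).
v_1 = A·v_0 = (-10, 2, 4).
v_2 = A·v_1 = (30, -6, -4).
v_3 = A·v_2 = (-74, 2, 12).
v_4 = A·v_3 = (174, -22, -4).

v_4 = (174, -22, -4)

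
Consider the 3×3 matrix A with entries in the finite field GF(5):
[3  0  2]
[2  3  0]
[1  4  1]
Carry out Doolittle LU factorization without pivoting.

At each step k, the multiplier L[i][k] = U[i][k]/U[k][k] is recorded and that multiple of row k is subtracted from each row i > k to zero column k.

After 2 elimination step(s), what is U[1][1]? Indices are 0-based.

U[1][1] = 3

Step 1: pivot at (0,0) is 3.
  row1 ← row1 − (4)·row0  ⇒  L[1][0]=4, U row1=(0, 3, 2)
  row2 ← row2 − (2)·row0  ⇒  L[2][0]=2, U row2=(0, 4, 2)
Step 2: pivot at (1,1) is 3.
  row2 ← row2 − (3)·row1  ⇒  L[2][1]=3, U row2=(0, 0, 1)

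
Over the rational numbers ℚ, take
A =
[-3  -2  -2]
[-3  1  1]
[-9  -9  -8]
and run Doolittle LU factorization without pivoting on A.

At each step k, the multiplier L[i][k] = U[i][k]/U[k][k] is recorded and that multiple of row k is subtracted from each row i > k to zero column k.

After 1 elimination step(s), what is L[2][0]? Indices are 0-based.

Step 1: pivot at (0,0) is -3.
  row1 ← row1 − (1)·row0  ⇒  L[1][0]=1, U row1=(0, 3, 3)
  row2 ← row2 − (3)·row0  ⇒  L[2][0]=3, U row2=(0, -3, -2)

L[2][0] = 3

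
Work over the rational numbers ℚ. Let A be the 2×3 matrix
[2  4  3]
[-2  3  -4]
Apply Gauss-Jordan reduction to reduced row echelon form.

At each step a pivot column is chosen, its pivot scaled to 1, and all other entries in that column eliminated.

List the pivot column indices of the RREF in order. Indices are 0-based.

[1] R0 /= 2  ⇒  (1, 2, 3/2)
     R1 -= -2·R0  ⇒  (0, 7, -1)
[2] R1 /= 7  ⇒  (0, 1, -1/7)
     R0 -= 2·R1  ⇒  (1, 0, 25/14)

pivot columns: 0, 1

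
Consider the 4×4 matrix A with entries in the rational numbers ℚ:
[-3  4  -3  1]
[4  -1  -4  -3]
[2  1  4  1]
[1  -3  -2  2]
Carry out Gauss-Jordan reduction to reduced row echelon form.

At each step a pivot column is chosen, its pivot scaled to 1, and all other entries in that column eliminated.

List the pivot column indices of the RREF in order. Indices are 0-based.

pivot columns: 0, 1, 2, 3

pivot(0,0)=-3: scale R0 → (1, -4/3, 1, -1/3)
  clear (1,0): R1 −= (4)R0 → (0, 13/3, -8, -5/3)
  clear (2,0): R2 −= (2)R0 → (0, 11/3, 2, 5/3)
  clear (3,0): R3 −= (1)R0 → (0, -5/3, -3, 7/3)
pivot(1,1)=13/3: scale R1 → (0, 1, -24/13, -5/13)
  clear (0,1): R0 −= (-4/3)R1 → (1, 0, -19/13, -11/13)
  clear (2,1): R2 −= (11/3)R1 → (0, 0, 114/13, 40/13)
  clear (3,1): R3 −= (-5/3)R1 → (0, 0, -79/13, 22/13)
pivot(2,2)=114/13: scale R2 → (0, 0, 1, 20/57)
  clear (0,2): R0 −= (-19/13)R2 → (1, 0, 0, -1/3)
  clear (1,2): R1 −= (-24/13)R2 → (0, 1, 0, 5/19)
  clear (3,2): R3 −= (-79/13)R2 → (0, 0, 0, 218/57)
pivot(3,3)=218/57: scale R3 → (0, 0, 0, 1)
  clear (0,3): R0 −= (-1/3)R3 → (1, 0, 0, 0)
  clear (1,3): R1 −= (5/19)R3 → (0, 1, 0, 0)
  clear (2,3): R2 −= (20/57)R3 → (0, 0, 1, 0)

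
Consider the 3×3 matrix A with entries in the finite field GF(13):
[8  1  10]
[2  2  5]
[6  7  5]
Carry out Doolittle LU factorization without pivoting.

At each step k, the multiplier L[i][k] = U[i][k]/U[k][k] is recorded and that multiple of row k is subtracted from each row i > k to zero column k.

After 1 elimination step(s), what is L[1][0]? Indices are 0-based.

k=0: U[0][0]=8
  eliminate (1,0): mult=10, new row 1: (0, 5, 9); set L[1][0]=10
  eliminate (2,0): mult=4, new row 2: (0, 3, 4); set L[2][0]=4

L[1][0] = 10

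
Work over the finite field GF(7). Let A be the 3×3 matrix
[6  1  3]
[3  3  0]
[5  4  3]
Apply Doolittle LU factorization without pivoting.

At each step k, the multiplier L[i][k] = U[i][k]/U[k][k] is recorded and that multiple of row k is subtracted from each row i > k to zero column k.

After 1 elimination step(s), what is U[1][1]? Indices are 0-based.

U[1][1] = 6

[col 0] pivot 6
  R1 -= 4*R0 → (0, 6, 2)  (L[1][0] := 4)
  R2 -= 2*R0 → (0, 2, 4)  (L[2][0] := 2)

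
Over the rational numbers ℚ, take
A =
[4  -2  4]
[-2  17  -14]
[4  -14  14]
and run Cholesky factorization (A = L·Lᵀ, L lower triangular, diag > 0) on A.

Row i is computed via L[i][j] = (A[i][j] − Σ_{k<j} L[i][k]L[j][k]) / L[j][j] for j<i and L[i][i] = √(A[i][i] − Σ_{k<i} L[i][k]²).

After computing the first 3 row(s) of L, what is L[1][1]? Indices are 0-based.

Step 1: L[0][0] = √(4) = 2.
  L[1][0] = (-2) / L[0][0] = -1.
Step 2: L[1][1] = √(16) = 4.
  L[2][0] = (4) / L[0][0] = 2.
  L[2][1] = (-12) / L[1][1] = -3.
Step 3: L[2][2] = √(1) = 1.

L[1][1] = 4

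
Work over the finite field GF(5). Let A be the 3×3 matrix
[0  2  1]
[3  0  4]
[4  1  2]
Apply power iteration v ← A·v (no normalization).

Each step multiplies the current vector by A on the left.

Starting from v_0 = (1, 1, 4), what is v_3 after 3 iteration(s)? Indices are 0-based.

v_3 = (4, 4, 2)

v_0 = (1, 1, 4).
v_1 = A·v_0 = (1, 4, 3).
v_2 = A·v_1 = (1, 0, 4).
v_3 = A·v_2 = (4, 4, 2).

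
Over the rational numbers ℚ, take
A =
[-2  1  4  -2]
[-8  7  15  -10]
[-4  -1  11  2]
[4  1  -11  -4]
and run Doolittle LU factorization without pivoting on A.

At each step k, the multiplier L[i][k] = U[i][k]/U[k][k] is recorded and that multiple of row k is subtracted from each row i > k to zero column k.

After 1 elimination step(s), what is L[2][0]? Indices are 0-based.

L[2][0] = 2

k=0: U[0][0]=-2
  eliminate (1,0): mult=4, new row 1: (0, 3, -1, -2); set L[1][0]=4
  eliminate (2,0): mult=2, new row 2: (0, -3, 3, 6); set L[2][0]=2
  eliminate (3,0): mult=-2, new row 3: (0, 3, -3, -8); set L[3][0]=-2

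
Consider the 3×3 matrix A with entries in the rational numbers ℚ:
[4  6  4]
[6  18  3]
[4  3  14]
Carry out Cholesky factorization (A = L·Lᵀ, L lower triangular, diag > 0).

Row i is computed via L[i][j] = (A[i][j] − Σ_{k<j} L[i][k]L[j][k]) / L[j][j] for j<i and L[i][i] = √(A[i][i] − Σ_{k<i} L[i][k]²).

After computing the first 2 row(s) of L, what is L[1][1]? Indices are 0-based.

L[1][1] = 3

Step 1: L[0][0] = √(4) = 2.
  L[1][0] = (6) / L[0][0] = 3.
Step 2: L[1][1] = √(9) = 3.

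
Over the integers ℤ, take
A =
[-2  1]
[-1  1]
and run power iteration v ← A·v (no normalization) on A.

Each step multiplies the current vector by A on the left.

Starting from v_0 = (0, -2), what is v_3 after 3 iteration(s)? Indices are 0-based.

v_0 = (0, -2).
v_1 = A·v_0 = (-2, -2).
v_2 = A·v_1 = (2, 0).
v_3 = A·v_2 = (-4, -2).

v_3 = (-4, -2)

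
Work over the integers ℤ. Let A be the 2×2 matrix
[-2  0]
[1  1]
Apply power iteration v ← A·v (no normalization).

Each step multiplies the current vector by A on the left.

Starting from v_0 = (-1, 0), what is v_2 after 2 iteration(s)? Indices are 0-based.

v_2 = (-4, 1)

v_0 = (-1, 0).
v_1 = A·v_0 = (2, -1).
v_2 = A·v_1 = (-4, 1).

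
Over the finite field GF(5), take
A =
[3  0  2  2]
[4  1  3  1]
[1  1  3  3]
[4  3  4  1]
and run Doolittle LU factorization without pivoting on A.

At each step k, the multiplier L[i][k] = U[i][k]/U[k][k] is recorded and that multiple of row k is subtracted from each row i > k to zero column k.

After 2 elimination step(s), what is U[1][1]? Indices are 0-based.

U[1][1] = 1

k=0: U[0][0]=3
  eliminate (1,0): mult=3, new row 1: (0, 1, 2, 0); set L[1][0]=3
  eliminate (2,0): mult=2, new row 2: (0, 1, 4, 4); set L[2][0]=2
  eliminate (3,0): mult=3, new row 3: (0, 3, 3, 0); set L[3][0]=3
k=1: U[1][1]=1
  eliminate (2,1): mult=1, new row 2: (0, 0, 2, 4); set L[2][1]=1
  eliminate (3,1): mult=3, new row 3: (0, 0, 2, 0); set L[3][1]=3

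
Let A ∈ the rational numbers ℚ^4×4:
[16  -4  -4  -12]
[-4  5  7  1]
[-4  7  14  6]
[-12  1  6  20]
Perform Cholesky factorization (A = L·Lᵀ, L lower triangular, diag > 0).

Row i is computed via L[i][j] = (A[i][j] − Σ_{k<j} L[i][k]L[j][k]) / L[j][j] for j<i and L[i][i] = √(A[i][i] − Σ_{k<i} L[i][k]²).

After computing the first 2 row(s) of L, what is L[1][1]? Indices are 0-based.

Step 1: L[0][0] = √(16) = 4.
  L[1][0] = (-4) / L[0][0] = -1.
Step 2: L[1][1] = √(4) = 2.

L[1][1] = 2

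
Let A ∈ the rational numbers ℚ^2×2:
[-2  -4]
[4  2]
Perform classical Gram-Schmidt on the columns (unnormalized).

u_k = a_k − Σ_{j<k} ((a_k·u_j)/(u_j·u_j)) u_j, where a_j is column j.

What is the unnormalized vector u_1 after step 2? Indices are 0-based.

Step 1: u_0 = a_0 = (-2, 4).
Step 2: u_1 = a_1 − (4/5)·u_0 = (-12/5, -6/5).

u_1 = (-12/5, -6/5)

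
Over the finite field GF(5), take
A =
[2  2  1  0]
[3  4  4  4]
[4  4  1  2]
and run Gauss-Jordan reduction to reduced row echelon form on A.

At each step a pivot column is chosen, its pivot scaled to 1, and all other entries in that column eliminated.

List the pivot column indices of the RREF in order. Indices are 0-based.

pivot(0,0)=2: scale R0 → (1, 1, 3, 0)
  clear (1,0): R1 −= (3)R0 → (0, 1, 0, 4)
  clear (2,0): R2 −= (4)R0 → (0, 0, 4, 2)
pivot(1,1)=1: scale R1 → (0, 1, 0, 4)
  clear (0,1): R0 −= (1)R1 → (1, 0, 3, 1)
pivot(2,2)=4: scale R2 → (0, 0, 1, 3)
  clear (0,2): R0 −= (3)R2 → (1, 0, 0, 2)

pivot columns: 0, 1, 2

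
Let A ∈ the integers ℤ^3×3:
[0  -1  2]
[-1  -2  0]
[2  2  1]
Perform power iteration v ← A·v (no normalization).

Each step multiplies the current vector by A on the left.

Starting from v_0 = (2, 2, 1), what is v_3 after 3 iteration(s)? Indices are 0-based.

v_0 = (2, 2, 1).
v_1 = A·v_0 = (0, -6, 9).
v_2 = A·v_1 = (24, 12, -3).
v_3 = A·v_2 = (-18, -48, 69).

v_3 = (-18, -48, 69)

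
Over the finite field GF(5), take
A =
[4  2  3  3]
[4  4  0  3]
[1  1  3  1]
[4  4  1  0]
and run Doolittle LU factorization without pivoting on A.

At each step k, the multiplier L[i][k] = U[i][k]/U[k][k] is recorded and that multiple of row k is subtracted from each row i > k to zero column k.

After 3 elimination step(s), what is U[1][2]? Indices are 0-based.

U[1][2] = 2

Step 1: pivot at (0,0) is 4.
  row1 ← row1 − (1)·row0  ⇒  L[1][0]=1, U row1=(0, 2, 2, 0)
  row2 ← row2 − (4)·row0  ⇒  L[2][0]=4, U row2=(0, 3, 1, 4)
  row3 ← row3 − (1)·row0  ⇒  L[3][0]=1, U row3=(0, 2, 3, 2)
Step 2: pivot at (1,1) is 2.
  row2 ← row2 − (4)·row1  ⇒  L[2][1]=4, U row2=(0, 0, 3, 4)
  row3 ← row3 − (1)·row1  ⇒  L[3][1]=1, U row3=(0, 0, 1, 2)
Step 3: pivot at (2,2) is 3.
  row3 ← row3 − (2)·row2  ⇒  L[3][2]=2, U row3=(0, 0, 0, 4)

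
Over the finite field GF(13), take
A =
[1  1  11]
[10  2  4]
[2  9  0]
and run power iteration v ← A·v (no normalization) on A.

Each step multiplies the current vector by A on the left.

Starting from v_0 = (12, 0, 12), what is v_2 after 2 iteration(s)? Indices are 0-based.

v_0 = (12, 0, 12).
v_1 = A·v_0 = (1, 12, 11).
v_2 = A·v_1 = (4, 0, 6).

v_2 = (4, 0, 6)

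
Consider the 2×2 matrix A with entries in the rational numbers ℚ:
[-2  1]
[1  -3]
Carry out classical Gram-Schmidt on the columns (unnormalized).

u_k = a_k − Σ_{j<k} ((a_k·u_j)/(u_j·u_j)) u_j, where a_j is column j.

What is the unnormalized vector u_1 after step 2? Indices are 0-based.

Step 1: u_0 = a_0 = (-2, 1).
Step 2: u_1 = a_1 − (-1)·u_0 = (-1, -2).

u_1 = (-1, -2)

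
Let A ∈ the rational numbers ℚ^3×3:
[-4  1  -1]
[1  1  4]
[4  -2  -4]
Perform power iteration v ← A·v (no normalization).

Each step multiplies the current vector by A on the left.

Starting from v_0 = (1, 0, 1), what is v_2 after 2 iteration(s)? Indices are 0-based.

v_2 = (25, 0, -30)

v_0 = (1, 0, 1).
v_1 = A·v_0 = (-5, 5, 0).
v_2 = A·v_1 = (25, 0, -30).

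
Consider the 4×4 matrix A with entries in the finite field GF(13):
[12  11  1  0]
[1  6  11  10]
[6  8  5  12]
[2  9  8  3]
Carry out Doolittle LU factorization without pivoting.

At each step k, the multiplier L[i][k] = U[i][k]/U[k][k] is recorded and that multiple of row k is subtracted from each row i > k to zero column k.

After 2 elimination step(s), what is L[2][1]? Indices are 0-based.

L[2][1] = 12

k=0: U[0][0]=12
  eliminate (1,0): mult=12, new row 1: (0, 4, 12, 10); set L[1][0]=12
  eliminate (2,0): mult=7, new row 2: (0, 9, 11, 12); set L[2][0]=7
  eliminate (3,0): mult=11, new row 3: (0, 5, 10, 3); set L[3][0]=11
k=1: U[1][1]=4
  eliminate (2,1): mult=12, new row 2: (0, 0, 10, 9); set L[2][1]=12
  eliminate (3,1): mult=11, new row 3: (0, 0, 8, 10); set L[3][1]=11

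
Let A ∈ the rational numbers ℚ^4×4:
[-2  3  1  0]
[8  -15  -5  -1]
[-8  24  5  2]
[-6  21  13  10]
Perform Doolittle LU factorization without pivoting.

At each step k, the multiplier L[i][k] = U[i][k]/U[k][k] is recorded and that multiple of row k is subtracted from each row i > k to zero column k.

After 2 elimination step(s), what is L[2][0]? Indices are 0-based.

L[2][0] = 4

[col 0] pivot -2
  R1 -= -4*R0 → (0, -3, -1, -1)  (L[1][0] := -4)
  R2 -= 4*R0 → (0, 12, 1, 2)  (L[2][0] := 4)
  R3 -= 3*R0 → (0, 12, 10, 10)  (L[3][0] := 3)
[col 1] pivot -3
  R2 -= -4*R1 → (0, 0, -3, -2)  (L[2][1] := -4)
  R3 -= -4*R1 → (0, 0, 6, 6)  (L[3][1] := -4)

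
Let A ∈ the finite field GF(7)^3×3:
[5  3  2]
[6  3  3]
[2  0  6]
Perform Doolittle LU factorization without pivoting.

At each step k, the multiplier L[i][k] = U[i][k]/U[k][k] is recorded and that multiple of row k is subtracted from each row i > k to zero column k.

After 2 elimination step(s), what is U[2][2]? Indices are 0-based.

U[2][2] = 4

k=0: U[0][0]=5
  eliminate (1,0): mult=4, new row 1: (0, 5, 2); set L[1][0]=4
  eliminate (2,0): mult=6, new row 2: (0, 3, 1); set L[2][0]=6
k=1: U[1][1]=5
  eliminate (2,1): mult=2, new row 2: (0, 0, 4); set L[2][1]=2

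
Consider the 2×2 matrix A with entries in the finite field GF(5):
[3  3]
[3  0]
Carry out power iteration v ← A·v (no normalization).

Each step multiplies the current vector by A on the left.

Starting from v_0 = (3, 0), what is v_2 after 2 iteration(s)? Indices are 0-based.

v_2 = (4, 2)

v_0 = (3, 0).
v_1 = A·v_0 = (4, 4).
v_2 = A·v_1 = (4, 2).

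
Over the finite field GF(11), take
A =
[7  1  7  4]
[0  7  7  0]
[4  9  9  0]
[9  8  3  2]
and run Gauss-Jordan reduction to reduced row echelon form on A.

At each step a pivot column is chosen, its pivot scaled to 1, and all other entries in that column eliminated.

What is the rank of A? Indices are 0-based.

rank = 4

step 1: normalize row 0 (÷7) = (1, 8, 1, 10)
  row 2: subtract 4×row0 = (0, 10, 5, 4)
  row 3: subtract 9×row0 = (0, 2, 5, 0)
step 2: normalize row 1 (÷7) = (0, 1, 1, 0)
  row 0: subtract 8×row1 = (1, 0, 4, 10)
  row 2: subtract 10×row1 = (0, 0, 6, 4)
  row 3: subtract 2×row1 = (0, 0, 3, 0)
step 3: normalize row 2 (÷6) = (0, 0, 1, 8)
  row 0: subtract 4×row2 = (1, 0, 0, 0)
  row 1: subtract 1×row2 = (0, 1, 0, 3)
  row 3: subtract 3×row2 = (0, 0, 0, 9)
step 4: normalize row 3 (÷9) = (0, 0, 0, 1)
  row 1: subtract 3×row3 = (0, 1, 0, 0)
  row 2: subtract 8×row3 = (0, 0, 1, 0)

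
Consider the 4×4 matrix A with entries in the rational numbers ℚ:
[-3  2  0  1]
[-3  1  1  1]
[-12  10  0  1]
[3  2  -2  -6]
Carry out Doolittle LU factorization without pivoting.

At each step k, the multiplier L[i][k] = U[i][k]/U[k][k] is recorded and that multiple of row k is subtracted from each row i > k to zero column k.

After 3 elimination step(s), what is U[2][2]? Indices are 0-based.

k=0: U[0][0]=-3
  eliminate (1,0): mult=1, new row 1: (0, -1, 1, 0); set L[1][0]=1
  eliminate (2,0): mult=4, new row 2: (0, 2, 0, -3); set L[2][0]=4
  eliminate (3,0): mult=-1, new row 3: (0, 4, -2, -5); set L[3][0]=-1
k=1: U[1][1]=-1
  eliminate (2,1): mult=-2, new row 2: (0, 0, 2, -3); set L[2][1]=-2
  eliminate (3,1): mult=-4, new row 3: (0, 0, 2, -5); set L[3][1]=-4
k=2: U[2][2]=2
  eliminate (3,2): mult=1, new row 3: (0, 0, 0, -2); set L[3][2]=1

U[2][2] = 2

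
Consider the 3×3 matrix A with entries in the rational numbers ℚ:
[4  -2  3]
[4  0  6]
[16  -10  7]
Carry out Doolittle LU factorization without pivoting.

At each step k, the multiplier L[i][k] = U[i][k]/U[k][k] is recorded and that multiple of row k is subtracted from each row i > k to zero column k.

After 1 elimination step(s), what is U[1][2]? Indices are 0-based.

U[1][2] = 3

[col 0] pivot 4
  R1 -= 1*R0 → (0, 2, 3)  (L[1][0] := 1)
  R2 -= 4*R0 → (0, -2, -5)  (L[2][0] := 4)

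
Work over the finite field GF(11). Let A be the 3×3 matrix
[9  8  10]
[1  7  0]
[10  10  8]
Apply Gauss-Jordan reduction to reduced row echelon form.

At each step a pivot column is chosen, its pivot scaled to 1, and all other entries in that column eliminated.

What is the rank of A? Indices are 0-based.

step 1: normalize row 0 (÷9) = (1, 7, 6)
  row 1: subtract 1×row0 = (0, 0, 5)
  row 2: subtract 10×row0 = (0, 6, 3)
step 2: exchange rows 1,2
step 2: normalize row 1 (÷6) = (0, 1, 6)
  row 0: subtract 7×row1 = (1, 0, 8)
step 3: normalize row 2 (÷5) = (0, 0, 1)
  row 0: subtract 8×row2 = (1, 0, 0)
  row 1: subtract 6×row2 = (0, 1, 0)

rank = 3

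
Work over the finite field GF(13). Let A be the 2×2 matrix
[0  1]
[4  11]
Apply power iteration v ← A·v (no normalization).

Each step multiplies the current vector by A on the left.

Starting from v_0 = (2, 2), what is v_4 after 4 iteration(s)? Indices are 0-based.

v_4 = (3, 7)

v_0 = (2, 2).
v_1 = A·v_0 = (2, 4).
v_2 = A·v_1 = (4, 0).
v_3 = A·v_2 = (0, 3).
v_4 = A·v_3 = (3, 7).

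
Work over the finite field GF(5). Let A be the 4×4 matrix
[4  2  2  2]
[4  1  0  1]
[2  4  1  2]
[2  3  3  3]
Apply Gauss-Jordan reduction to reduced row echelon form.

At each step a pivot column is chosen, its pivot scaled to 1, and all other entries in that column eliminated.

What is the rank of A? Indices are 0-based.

step 1: normalize row 0 (÷4) = (1, 3, 3, 3)
  row 1: subtract 4×row0 = (0, 4, 3, 4)
  row 2: subtract 2×row0 = (0, 3, 0, 1)
  row 3: subtract 2×row0 = (0, 2, 2, 2)
step 2: normalize row 1 (÷4) = (0, 1, 2, 1)
  row 0: subtract 3×row1 = (1, 0, 2, 0)
  row 2: subtract 3×row1 = (0, 0, 4, 3)
  row 3: subtract 2×row1 = (0, 0, 3, 0)
step 3: normalize row 2 (÷4) = (0, 0, 1, 2)
  row 0: subtract 2×row2 = (1, 0, 0, 1)
  row 1: subtract 2×row2 = (0, 1, 0, 2)
  row 3: subtract 3×row2 = (0, 0, 0, 4)
step 4: normalize row 3 (÷4) = (0, 0, 0, 1)
  row 0: subtract 1×row3 = (1, 0, 0, 0)
  row 1: subtract 2×row3 = (0, 1, 0, 0)
  row 2: subtract 2×row3 = (0, 0, 1, 0)

rank = 4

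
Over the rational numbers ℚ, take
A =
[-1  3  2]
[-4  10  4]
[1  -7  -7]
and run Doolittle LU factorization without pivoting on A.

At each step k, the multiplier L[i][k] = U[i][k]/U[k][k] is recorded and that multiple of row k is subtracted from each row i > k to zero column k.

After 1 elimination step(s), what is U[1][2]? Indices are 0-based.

U[1][2] = -4

[col 0] pivot -1
  R1 -= 4*R0 → (0, -2, -4)  (L[1][0] := 4)
  R2 -= -1*R0 → (0, -4, -5)  (L[2][0] := -1)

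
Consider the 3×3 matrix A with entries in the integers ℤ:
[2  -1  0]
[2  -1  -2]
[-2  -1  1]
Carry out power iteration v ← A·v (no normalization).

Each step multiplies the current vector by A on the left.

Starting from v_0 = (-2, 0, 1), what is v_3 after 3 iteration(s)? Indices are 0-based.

v_0 = (-2, 0, 1).
v_1 = A·v_0 = (-4, -6, 5).
v_2 = A·v_1 = (-2, -12, 19).
v_3 = A·v_2 = (8, -30, 35).

v_3 = (8, -30, 35)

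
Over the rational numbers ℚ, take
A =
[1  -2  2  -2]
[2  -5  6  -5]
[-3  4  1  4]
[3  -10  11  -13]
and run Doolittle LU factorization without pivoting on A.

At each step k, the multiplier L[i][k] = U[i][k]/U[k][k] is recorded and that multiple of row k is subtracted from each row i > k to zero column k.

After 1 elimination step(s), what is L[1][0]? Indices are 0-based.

Step 1: pivot at (0,0) is 1.
  row1 ← row1 − (2)·row0  ⇒  L[1][0]=2, U row1=(0, -1, 2, -1)
  row2 ← row2 − (-3)·row0  ⇒  L[2][0]=-3, U row2=(0, -2, 7, -2)
  row3 ← row3 − (3)·row0  ⇒  L[3][0]=3, U row3=(0, -4, 5, -7)

L[1][0] = 2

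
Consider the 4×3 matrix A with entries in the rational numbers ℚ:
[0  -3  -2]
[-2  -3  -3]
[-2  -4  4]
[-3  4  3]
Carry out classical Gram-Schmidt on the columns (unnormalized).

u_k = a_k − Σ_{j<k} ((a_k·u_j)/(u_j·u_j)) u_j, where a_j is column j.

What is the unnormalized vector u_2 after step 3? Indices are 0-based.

Step 1: u_0 = a_0 = (0, -2, -2, -3).
Step 2: u_1 = a_1 − (2/17)·u_0 = (-3, -47/17, -64/17, 74/17).
Step 3: u_2 = a_2 − (-11/17)·u_0 − (209/846)·u_1 = (-355/282, -65/18, 1538/423, -7/423).

u_2 = (-355/282, -65/18, 1538/423, -7/423)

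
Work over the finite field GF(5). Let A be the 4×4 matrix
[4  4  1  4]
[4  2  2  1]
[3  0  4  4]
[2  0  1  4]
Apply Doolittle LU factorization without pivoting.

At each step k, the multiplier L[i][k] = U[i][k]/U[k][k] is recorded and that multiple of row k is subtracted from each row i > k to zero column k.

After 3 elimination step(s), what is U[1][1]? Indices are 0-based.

Step 1: pivot at (0,0) is 4.
  row1 ← row1 − (1)·row0  ⇒  L[1][0]=1, U row1=(0, 3, 1, 2)
  row2 ← row2 − (2)·row0  ⇒  L[2][0]=2, U row2=(0, 2, 2, 1)
  row3 ← row3 − (3)·row0  ⇒  L[3][0]=3, U row3=(0, 3, 3, 2)
Step 2: pivot at (1,1) is 3.
  row2 ← row2 − (4)·row1  ⇒  L[2][1]=4, U row2=(0, 0, 3, 3)
  row3 ← row3 − (1)·row1  ⇒  L[3][1]=1, U row3=(0, 0, 2, 0)
Step 3: pivot at (2,2) is 3.
  row3 ← row3 − (4)·row2  ⇒  L[3][2]=4, U row3=(0, 0, 0, 3)

U[1][1] = 3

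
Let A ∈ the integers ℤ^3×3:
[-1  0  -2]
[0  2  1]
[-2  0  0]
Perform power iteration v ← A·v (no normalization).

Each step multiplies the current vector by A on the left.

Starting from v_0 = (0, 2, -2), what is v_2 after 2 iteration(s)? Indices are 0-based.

v_0 = (0, 2, -2).
v_1 = A·v_0 = (4, 2, 0).
v_2 = A·v_1 = (-4, 4, -8).

v_2 = (-4, 4, -8)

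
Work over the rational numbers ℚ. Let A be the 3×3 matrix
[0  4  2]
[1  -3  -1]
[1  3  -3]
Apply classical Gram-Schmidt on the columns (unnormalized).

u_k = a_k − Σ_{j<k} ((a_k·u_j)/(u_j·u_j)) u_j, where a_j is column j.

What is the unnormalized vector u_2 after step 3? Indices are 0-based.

Step 1: u_0 = a_0 = (0, 1, 1).
Step 2: u_1 = a_1 − (0)·u_0 = (4, -3, 3).
Step 3: u_2 = a_2 − (-2)·u_0 − (1/17)·u_1 = (30/17, 20/17, -20/17).

u_2 = (30/17, 20/17, -20/17)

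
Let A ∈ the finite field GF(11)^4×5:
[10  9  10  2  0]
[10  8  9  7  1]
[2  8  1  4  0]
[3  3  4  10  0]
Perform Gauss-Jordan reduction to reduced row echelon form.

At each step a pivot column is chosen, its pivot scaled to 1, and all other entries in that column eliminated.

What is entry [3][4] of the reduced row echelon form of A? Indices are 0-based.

step 1: normalize row 0 (÷10) = (1, 2, 1, 9, 0)
  row 1: subtract 10×row0 = (0, 10, 10, 5, 1)
  row 2: subtract 2×row0 = (0, 4, 10, 8, 0)
  row 3: subtract 3×row0 = (0, 8, 1, 5, 0)
step 2: normalize row 1 (÷10) = (0, 1, 1, 6, 10)
  row 0: subtract 2×row1 = (1, 0, 10, 8, 2)
  row 2: subtract 4×row1 = (0, 0, 6, 6, 4)
  row 3: subtract 8×row1 = (0, 0, 4, 1, 8)
step 3: normalize row 2 (÷6) = (0, 0, 1, 1, 8)
  row 0: subtract 10×row2 = (1, 0, 0, 9, 10)
  row 1: subtract 1×row2 = (0, 1, 0, 5, 2)
  row 3: subtract 4×row2 = (0, 0, 0, 8, 9)
step 4: normalize row 3 (÷8) = (0, 0, 0, 1, 8)
  row 0: subtract 9×row3 = (1, 0, 0, 0, 4)
  row 1: subtract 5×row3 = (0, 1, 0, 0, 6)
  row 2: subtract 1×row3 = (0, 0, 1, 0, 0)

M[3][4] = 8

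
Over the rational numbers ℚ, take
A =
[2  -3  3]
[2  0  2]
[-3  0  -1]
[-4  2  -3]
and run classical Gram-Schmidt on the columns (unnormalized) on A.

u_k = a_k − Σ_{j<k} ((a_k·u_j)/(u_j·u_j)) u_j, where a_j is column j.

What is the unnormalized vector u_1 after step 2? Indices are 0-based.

u_1 = (-71/33, 28/33, -14/11, 10/33)

Step 1: u_0 = a_0 = (2, 2, -3, -4).
Step 2: u_1 = a_1 − (-14/33)·u_0 = (-71/33, 28/33, -14/11, 10/33).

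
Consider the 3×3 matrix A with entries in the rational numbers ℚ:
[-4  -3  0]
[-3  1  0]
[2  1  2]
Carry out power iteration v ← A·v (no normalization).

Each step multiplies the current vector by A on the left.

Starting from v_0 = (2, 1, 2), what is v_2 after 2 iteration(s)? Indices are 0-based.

v_0 = (2, 1, 2).
v_1 = A·v_0 = (-11, -5, 9).
v_2 = A·v_1 = (59, 28, -9).

v_2 = (59, 28, -9)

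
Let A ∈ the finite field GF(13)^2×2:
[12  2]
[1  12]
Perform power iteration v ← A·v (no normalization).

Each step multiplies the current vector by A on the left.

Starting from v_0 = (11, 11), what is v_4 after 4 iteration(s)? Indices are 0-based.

v_0 = (11, 11).
v_1 = A·v_0 = (11, 0).
v_2 = A·v_1 = (2, 11).
v_3 = A·v_2 = (7, 4).
v_4 = A·v_3 = (1, 3).

v_4 = (1, 3)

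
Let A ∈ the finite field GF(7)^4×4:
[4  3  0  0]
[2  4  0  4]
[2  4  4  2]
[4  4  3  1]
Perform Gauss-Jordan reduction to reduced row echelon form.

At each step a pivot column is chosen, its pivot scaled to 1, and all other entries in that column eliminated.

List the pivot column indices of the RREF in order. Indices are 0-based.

pivot columns: 0, 1, 2, 3

[1] R0 /= 4  ⇒  (1, 6, 0, 0)
     R1 -= 2·R0  ⇒  (0, 6, 0, 4)
     R2 -= 2·R0  ⇒  (0, 6, 4, 2)
     R3 -= 4·R0  ⇒  (0, 1, 3, 1)
[2] R1 /= 6  ⇒  (0, 1, 0, 3)
     R0 -= 6·R1  ⇒  (1, 0, 0, 3)
     R2 -= 6·R1  ⇒  (0, 0, 4, 5)
     R3 -= 1·R1  ⇒  (0, 0, 3, 5)
[3] R2 /= 4  ⇒  (0, 0, 1, 3)
     R3 -= 3·R2  ⇒  (0, 0, 0, 3)
[4] R3 /= 3  ⇒  (0, 0, 0, 1)
     R0 -= 3·R3  ⇒  (1, 0, 0, 0)
     R1 -= 3·R3  ⇒  (0, 1, 0, 0)
     R2 -= 3·R3  ⇒  (0, 0, 1, 0)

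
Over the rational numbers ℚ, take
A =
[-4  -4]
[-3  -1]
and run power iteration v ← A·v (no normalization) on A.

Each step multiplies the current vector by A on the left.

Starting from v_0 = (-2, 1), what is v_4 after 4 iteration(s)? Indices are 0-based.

v_4 = (-1348, -761)

v_0 = (-2, 1).
v_1 = A·v_0 = (4, 5).
v_2 = A·v_1 = (-36, -17).
v_3 = A·v_2 = (212, 125).
v_4 = A·v_3 = (-1348, -761).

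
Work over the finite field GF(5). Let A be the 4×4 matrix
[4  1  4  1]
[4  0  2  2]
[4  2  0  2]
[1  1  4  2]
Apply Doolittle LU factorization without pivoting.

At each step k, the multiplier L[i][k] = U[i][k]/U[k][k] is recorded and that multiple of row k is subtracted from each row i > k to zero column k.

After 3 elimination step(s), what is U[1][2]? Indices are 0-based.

U[1][2] = 3

[col 0] pivot 4
  R1 -= 1*R0 → (0, 4, 3, 1)  (L[1][0] := 1)
  R2 -= 1*R0 → (0, 1, 1, 1)  (L[2][0] := 1)
  R3 -= 4*R0 → (0, 2, 3, 3)  (L[3][0] := 4)
[col 1] pivot 4
  R2 -= 4*R1 → (0, 0, 4, 2)  (L[2][1] := 4)
  R3 -= 3*R1 → (0, 0, 4, 0)  (L[3][1] := 3)
[col 2] pivot 4
  R3 -= 1*R2 → (0, 0, 0, 3)  (L[3][2] := 1)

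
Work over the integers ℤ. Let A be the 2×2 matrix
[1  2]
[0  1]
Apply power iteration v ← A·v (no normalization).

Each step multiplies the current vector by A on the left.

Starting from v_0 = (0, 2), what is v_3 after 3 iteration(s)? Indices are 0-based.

v_3 = (12, 2)

v_0 = (0, 2).
v_1 = A·v_0 = (4, 2).
v_2 = A·v_1 = (8, 2).
v_3 = A·v_2 = (12, 2).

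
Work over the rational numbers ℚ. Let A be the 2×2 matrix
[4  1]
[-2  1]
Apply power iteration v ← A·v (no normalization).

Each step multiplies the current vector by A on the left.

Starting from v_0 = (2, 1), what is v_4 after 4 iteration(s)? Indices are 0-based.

v_0 = (2, 1).
v_1 = A·v_0 = (9, -3).
v_2 = A·v_1 = (33, -21).
v_3 = A·v_2 = (111, -87).
v_4 = A·v_3 = (357, -309).

v_4 = (357, -309)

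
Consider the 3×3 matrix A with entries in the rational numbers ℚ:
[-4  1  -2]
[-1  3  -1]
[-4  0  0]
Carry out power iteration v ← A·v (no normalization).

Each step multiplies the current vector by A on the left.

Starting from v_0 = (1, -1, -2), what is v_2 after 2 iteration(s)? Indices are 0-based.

v_2 = (10, -1, 4)

v_0 = (1, -1, -2).
v_1 = A·v_0 = (-1, -2, -4).
v_2 = A·v_1 = (10, -1, 4).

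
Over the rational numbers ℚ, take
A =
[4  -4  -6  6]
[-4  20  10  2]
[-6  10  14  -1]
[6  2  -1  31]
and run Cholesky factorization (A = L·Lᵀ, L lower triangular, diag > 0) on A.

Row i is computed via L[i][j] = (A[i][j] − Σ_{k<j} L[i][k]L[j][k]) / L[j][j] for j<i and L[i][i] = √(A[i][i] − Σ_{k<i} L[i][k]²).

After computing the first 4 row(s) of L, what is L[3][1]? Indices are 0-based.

Step 1: L[0][0] = √(4) = 2.
  L[1][0] = (-4) / L[0][0] = -2.
Step 2: L[1][1] = √(16) = 4.
  L[2][0] = (-6) / L[0][0] = -3.
  L[2][1] = (4) / L[1][1] = 1.
Step 3: L[2][2] = √(4) = 2.
  L[3][0] = (6) / L[0][0] = 3.
  L[3][1] = (8) / L[1][1] = 2.
  L[3][2] = (6) / L[2][2] = 3.
Step 4: L[3][3] = √(9) = 3.

L[3][1] = 2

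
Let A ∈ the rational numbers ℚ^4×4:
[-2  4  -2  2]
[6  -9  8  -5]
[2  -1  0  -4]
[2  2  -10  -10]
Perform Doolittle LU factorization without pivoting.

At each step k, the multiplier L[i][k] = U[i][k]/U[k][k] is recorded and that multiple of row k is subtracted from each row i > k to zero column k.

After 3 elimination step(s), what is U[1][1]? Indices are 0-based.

U[1][1] = 3

Step 1: pivot at (0,0) is -2.
  row1 ← row1 − (-3)·row0  ⇒  L[1][0]=-3, U row1=(0, 3, 2, 1)
  row2 ← row2 − (-1)·row0  ⇒  L[2][0]=-1, U row2=(0, 3, -2, -2)
  row3 ← row3 − (-1)·row0  ⇒  L[3][0]=-1, U row3=(0, 6, -12, -8)
Step 2: pivot at (1,1) is 3.
  row2 ← row2 − (1)·row1  ⇒  L[2][1]=1, U row2=(0, 0, -4, -3)
  row3 ← row3 − (2)·row1  ⇒  L[3][1]=2, U row3=(0, 0, -16, -10)
Step 3: pivot at (2,2) is -4.
  row3 ← row3 − (4)·row2  ⇒  L[3][2]=4, U row3=(0, 0, 0, 2)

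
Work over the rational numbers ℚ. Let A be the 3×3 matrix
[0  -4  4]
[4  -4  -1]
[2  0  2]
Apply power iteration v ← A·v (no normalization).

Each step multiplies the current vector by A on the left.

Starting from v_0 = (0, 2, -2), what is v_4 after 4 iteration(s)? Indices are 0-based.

v_0 = (0, 2, -2).
v_1 = A·v_0 = (-16, -6, -4).
v_2 = A·v_1 = (8, -36, -40).
v_3 = A·v_2 = (-16, 216, -64).
v_4 = A·v_3 = (-1120, -864, -160).

v_4 = (-1120, -864, -160)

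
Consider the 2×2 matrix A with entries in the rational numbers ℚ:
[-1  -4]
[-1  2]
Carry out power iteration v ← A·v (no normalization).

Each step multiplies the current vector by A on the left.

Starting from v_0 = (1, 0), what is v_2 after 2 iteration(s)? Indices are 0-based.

v_0 = (1, 0).
v_1 = A·v_0 = (-1, -1).
v_2 = A·v_1 = (5, -1).

v_2 = (5, -1)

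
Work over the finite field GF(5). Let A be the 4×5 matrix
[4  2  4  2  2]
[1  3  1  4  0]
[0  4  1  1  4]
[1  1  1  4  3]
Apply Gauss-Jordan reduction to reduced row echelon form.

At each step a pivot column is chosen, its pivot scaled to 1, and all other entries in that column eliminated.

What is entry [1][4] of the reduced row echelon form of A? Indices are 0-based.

M[1][4] = 1

step 1: normalize row 0 (÷4) = (1, 3, 1, 3, 3)
  row 1: subtract 1×row0 = (0, 0, 0, 1, 2)
  row 3: subtract 1×row0 = (0, 3, 0, 1, 0)
step 2: exchange rows 1,2
step 2: normalize row 1 (÷4) = (0, 1, 4, 4, 1)
  row 0: subtract 3×row1 = (1, 0, 4, 1, 0)
  row 3: subtract 3×row1 = (0, 0, 3, 4, 2)
step 3: exchange rows 2,3
step 3: normalize row 2 (÷3) = (0, 0, 1, 3, 4)
  row 0: subtract 4×row2 = (1, 0, 0, 4, 4)
  row 1: subtract 4×row2 = (0, 1, 0, 2, 0)
step 4: normalize row 3 (÷1) = (0, 0, 0, 1, 2)
  row 0: subtract 4×row3 = (1, 0, 0, 0, 1)
  row 1: subtract 2×row3 = (0, 1, 0, 0, 1)
  row 2: subtract 3×row3 = (0, 0, 1, 0, 3)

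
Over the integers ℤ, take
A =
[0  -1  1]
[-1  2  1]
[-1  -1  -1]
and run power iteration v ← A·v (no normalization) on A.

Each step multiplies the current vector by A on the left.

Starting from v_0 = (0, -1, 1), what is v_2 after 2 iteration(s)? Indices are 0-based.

v_2 = (1, -4, -1)

v_0 = (0, -1, 1).
v_1 = A·v_0 = (2, -1, 0).
v_2 = A·v_1 = (1, -4, -1).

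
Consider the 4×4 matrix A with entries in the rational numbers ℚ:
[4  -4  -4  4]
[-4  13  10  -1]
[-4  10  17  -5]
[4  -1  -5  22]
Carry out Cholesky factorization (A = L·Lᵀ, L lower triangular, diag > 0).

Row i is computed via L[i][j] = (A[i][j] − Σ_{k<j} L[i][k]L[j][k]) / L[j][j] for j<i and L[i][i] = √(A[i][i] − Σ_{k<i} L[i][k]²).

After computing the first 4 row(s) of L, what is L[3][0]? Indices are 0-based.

L[3][0] = 2

Step 1: L[0][0] = √(4) = 2.
  L[1][0] = (-4) / L[0][0] = -2.
Step 2: L[1][1] = √(9) = 3.
  L[2][0] = (-4) / L[0][0] = -2.
  L[2][1] = (6) / L[1][1] = 2.
Step 3: L[2][2] = √(9) = 3.
  L[3][0] = (4) / L[0][0] = 2.
  L[3][1] = (3) / L[1][1] = 1.
  L[3][2] = (-3) / L[2][2] = -1.
Step 4: L[3][3] = √(16) = 4.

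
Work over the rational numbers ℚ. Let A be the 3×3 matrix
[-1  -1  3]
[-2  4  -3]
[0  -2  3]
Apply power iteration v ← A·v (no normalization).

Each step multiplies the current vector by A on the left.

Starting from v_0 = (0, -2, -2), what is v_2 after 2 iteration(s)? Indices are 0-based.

v_0 = (0, -2, -2).
v_1 = A·v_0 = (-4, -2, -2).
v_2 = A·v_1 = (0, 6, -2).

v_2 = (0, 6, -2)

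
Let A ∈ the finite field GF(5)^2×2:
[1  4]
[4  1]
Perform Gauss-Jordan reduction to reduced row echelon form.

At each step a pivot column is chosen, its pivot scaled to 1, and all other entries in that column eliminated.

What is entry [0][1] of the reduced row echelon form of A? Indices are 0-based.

M[0][1] = 4

step 1: normalize row 0 (÷1) = (1, 4)
  row 1: subtract 4×row0 = (0, 0)
skip col 1 (zero from row 1)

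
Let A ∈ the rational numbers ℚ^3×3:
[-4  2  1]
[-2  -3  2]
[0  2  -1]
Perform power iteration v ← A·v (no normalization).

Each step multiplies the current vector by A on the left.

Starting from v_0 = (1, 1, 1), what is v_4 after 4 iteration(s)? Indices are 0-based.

v_0 = (1, 1, 1).
v_1 = A·v_0 = (-1, -3, 1).
v_2 = A·v_1 = (-1, 13, -7).
v_3 = A·v_2 = (23, -51, 33).
v_4 = A·v_3 = (-161, 173, -135).

v_4 = (-161, 173, -135)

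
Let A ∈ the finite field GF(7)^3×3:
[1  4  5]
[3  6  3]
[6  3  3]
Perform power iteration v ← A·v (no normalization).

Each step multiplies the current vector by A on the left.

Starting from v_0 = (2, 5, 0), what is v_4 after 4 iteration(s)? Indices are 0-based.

v_4 = (2, 6, 6)

v_0 = (2, 5, 0).
v_1 = A·v_0 = (1, 1, 6).
v_2 = A·v_1 = (0, 6, 6).
v_3 = A·v_2 = (5, 5, 1).
v_4 = A·v_3 = (2, 6, 6).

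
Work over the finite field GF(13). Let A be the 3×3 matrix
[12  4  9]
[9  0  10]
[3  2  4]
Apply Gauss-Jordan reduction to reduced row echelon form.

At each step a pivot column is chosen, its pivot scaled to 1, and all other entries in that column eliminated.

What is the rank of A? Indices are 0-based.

pivot(0,0)=12: scale R0 → (1, 9, 4)
  clear (1,0): R1 −= (9)R0 → (0, 10, 0)
  clear (2,0): R2 −= (3)R0 → (0, 1, 5)
pivot(1,1)=10: scale R1 → (0, 1, 0)
  clear (0,1): R0 −= (9)R1 → (1, 0, 4)
  clear (2,1): R2 −= (1)R1 → (0, 0, 5)
pivot(2,2)=5: scale R2 → (0, 0, 1)
  clear (0,2): R0 −= (4)R2 → (1, 0, 0)

rank = 3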